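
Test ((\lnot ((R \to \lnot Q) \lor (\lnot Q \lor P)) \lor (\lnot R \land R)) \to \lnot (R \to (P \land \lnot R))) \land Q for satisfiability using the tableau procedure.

Satisfiable

Initial set: {(((\lnot ((R \to \lnot Q) \lor (\lnot Q \lor P)) \lor (\lnot R \land R)) \to \lnot (R \to (P \land \lnot R))) \land Q)}.
(((\lnot ((R \to \lnot Q) \lor (\lnot Q \lor P)) \lor (\lnot R \land R)) \to \lnot (R \to (P \land \lnot R))) \land Q): α-rule — add ((\lnot ((R \to \lnot Q) \lor (\lnot Q \lor P)) \lor (\lnot R \land R)) \to \lnot (R \to (P \land \lnot R))), Q.
((\lnot ((R \to \lnot Q) \lor (\lnot Q \lor P)) \lor (\lnot R \land R)) \to \lnot (R \to (P \land \lnot R))): β-rule — branch into \lnot (\lnot ((R \to \lnot Q) \lor (\lnot Q \lor P)) \lor (\lnot R \land R))  //  \lnot (R \to (P \land \lnot R)).
  branch 1 (add \lnot (\lnot ((R \to \lnot Q) \lor (\lnot Q \lor P)) \lor (\lnot R \land R))):
    \lnot (\lnot ((R \to \lnot Q) \lor (\lnot Q \lor P)) \lor (\lnot R \land R)): α-rule — add \lnot \lnot ((R \to \lnot Q) \lor (\lnot Q \lor P)), \lnot (\lnot R \land R).
    \lnot \lnot ((R \to \lnot Q) \lor (\lnot Q \lor P)): β-rule — branch into (R \to \lnot Q)  //  (\lnot Q \lor P).
      branch 1.1 (add (R \to \lnot Q)):
        \lnot (\lnot R \land R): β-rule — branch into \lnot \lnot R  //  \lnot R.
          branch 1.1.1 (add \lnot \lnot R):
            (R \to \lnot Q): β-rule — branch into \lnot R  //  \lnot Q.
              branch 1.1.1.1 (add \lnot R):
                × closes — contains both R and \lnot R.
              branch 1.1.1.2 (add \lnot Q):
                × closes — contains both Q and \lnot Q.
          branch 1.1.2 (add \lnot R):
            (R \to \lnot Q): β-rule — branch into \lnot R  //  \lnot Q.
              branch 1.1.2.1 (add \lnot R):
                ○ open, literals {Q=T, R=F}.
              branch 1.1.2.2 (add \lnot Q):
                × closes — contains both Q and \lnot Q.
      branch 1.2 (add (\lnot Q \lor P)):
        \lnot (\lnot R \land R): β-rule — branch into \lnot \lnot R  //  \lnot R.
          branch 1.2.1 (add \lnot \lnot R):
            (\lnot Q \lor P): β-rule — branch into \lnot Q  //  P.
              branch 1.2.1.1 (add \lnot Q):
                × closes — contains both Q and \lnot Q.
              branch 1.2.1.2 (add P):
                ○ open, literals {P=T, Q=T, R=T}.
          branch 1.2.2 (add \lnot R):
            (\lnot Q \lor P): β-rule — branch into \lnot Q  //  P.
              branch 1.2.2.1 (add \lnot Q):
                × closes — contains both Q and \lnot Q.
              branch 1.2.2.2 (add P):
                ○ open, literals {P=T, Q=T, R=F}.
  branch 2 (add \lnot (R \to (P \land \lnot R))):
    \lnot (R \to (P \land \lnot R)): α-rule — add R, \lnot (P \land \lnot R).
    \lnot (P \land \lnot R): β-rule — branch into \lnot P  //  \lnot \lnot R.
      branch 2.1 (add \lnot P):
        ○ open, literals {P=F, Q=T, R=T}.
      branch 2.2 (add \lnot \lnot R):
        ○ open, literals {Q=T, R=T}.
5 branches closed, 5 open.
An open branch gives a satisfying assignment: Q=T, R=F.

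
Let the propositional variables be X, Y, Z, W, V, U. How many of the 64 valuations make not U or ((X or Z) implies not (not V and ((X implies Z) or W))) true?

54

Initial set: {(not U or ((X or Z) implies not (not V and ((X implies Z) or W))))}.
(not U or ((X or Z) implies not (not V and ((X implies Z) or W)))): β-rule — branch into not U  //  ((X or Z) implies not (not V and ((X implies Z) or W))).
  branch 1 (add not U):
    ○ open, literals {U=0}.
  branch 2 (add ((X or Z) implies not (not V and ((X implies Z) or W)))):
    ((X or Z) implies not (not V and ((X implies Z) or W))): β-rule — branch into not (X or Z)  //  not (not V and ((X implies Z) or W)).
      branch 2.1 (add not (X or Z)):
        not (X or Z): α-rule — add not X, not Z.
        ○ open, literals {X=0, Z=0}.
      branch 2.2 (add not (not V and ((X implies Z) or W))):
        not (not V and ((X implies Z) or W)): β-rule — branch into not not V  //  not ((X implies Z) or W).
          branch 2.2.1 (add not not V):
            ○ open, literals {V=1}.
          branch 2.2.2 (add not ((X implies Z) or W)):
            not ((X implies Z) or W): α-rule — add not (X implies Z), not W.
            not (X implies Z): α-rule — add X, not Z.
            ○ open, literals {W=0, X=1, Z=0}.
0 branches closed, 4 open.
Each open branch fixes some atoms; the unmentioned ones are free. Counting distinct full assignments: branch {U=0} (X, Y, Z, W, V) contributes 32 new; branch {X=0, Z=0} (Y, W, V, U) contributes 8 new; branch {V=1} (X, Y, Z, W, U) contributes 12 new; branch {W=0, X=1, Z=0} (Y, V, U) contributes 2 new. Total: 54.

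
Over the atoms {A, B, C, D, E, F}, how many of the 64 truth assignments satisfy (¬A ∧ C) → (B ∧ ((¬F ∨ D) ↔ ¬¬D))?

Initial set: {((¬A ∧ C) → (B ∧ ((¬F ∨ D) ↔ ¬¬D)))}.
((¬A ∧ C) → (B ∧ ((¬F ∨ D) ↔ ¬¬D))): β-rule — branch into ¬(¬A ∧ C)  //  (B ∧ ((¬F ∨ D) ↔ ¬¬D)).
  branch 1 (add ¬(¬A ∧ C)):
    ¬(¬A ∧ C): β-rule — branch into ¬¬A  //  ¬C.
      branch 1.1 (add ¬¬A):
        ○ open, literals {A=true}.
      branch 1.2 (add ¬C):
        ○ open, literals {C=false}.
  branch 2 (add (B ∧ ((¬F ∨ D) ↔ ¬¬D))):
    (B ∧ ((¬F ∨ D) ↔ ¬¬D)): α-rule — add B, ((¬F ∨ D) ↔ ¬¬D).
    ((¬F ∨ D) ↔ ¬¬D): β-rule — branch into (¬F ∨ D), ¬¬D  //  ¬(¬F ∨ D), ¬¬¬D.
      branch 2.1 (add (¬F ∨ D), ¬¬D):
        ¬¬D: drop double negation, giving D.
        (¬F ∨ D): β-rule — branch into ¬F  //  D.
          branch 2.1.1 (add ¬F):
            ○ open, literals {B=true, D=true, F=false}.
          branch 2.1.2 (add D):
            ○ open, literals {B=true, D=true}.
      branch 2.2 (add ¬(¬F ∨ D), ¬¬¬D):
        ¬(¬F ∨ D): α-rule — add ¬¬F, ¬D.
        ¬¬¬D: drop double negation, giving ¬D.
        ○ open, literals {B=true, D=false, F=true}.
0 branches closed, 5 open.
Each open branch fixes some atoms; the unmentioned ones are free. Counting distinct full assignments: branch {A=true} (B, C, D, E, F) contributes 32 new; branch {C=false} (A, B, D, E, F) contributes 16 new; branch {B=true, D=true, F=false} (A, C, E) contributes 2 new; branch {B=true, D=true} (A, C, E, F) contributes 2 new; branch {B=true, D=false, F=true} (A, C, E) contributes 2 new. Total: 54.

54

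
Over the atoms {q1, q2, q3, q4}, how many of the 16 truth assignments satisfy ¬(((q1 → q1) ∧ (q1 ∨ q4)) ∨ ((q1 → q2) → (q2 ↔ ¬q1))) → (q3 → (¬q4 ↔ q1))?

15

Initial set: {(¬(((q1 → q1) ∧ (q1 ∨ q4)) ∨ ((q1 → q2) → (q2 ↔ ¬q1))) → (q3 → (¬q4 ↔ q1)))}.
(¬(((q1 → q1) ∧ (q1 ∨ q4)) ∨ ((q1 → q2) → (q2 ↔ ¬q1))) → (q3 → (¬q4 ↔ q1))): β-rule — branch into ¬¬(((q1 → q1) ∧ (q1 ∨ q4)) ∨ ((q1 → q2) → (q2 ↔ ¬q1)))  //  (q3 → (¬q4 ↔ q1)).
  branch 1 (add ¬¬(((q1 → q1) ∧ (q1 ∨ q4)) ∨ ((q1 → q2) → (q2 ↔ ¬q1)))):
    ¬¬(((q1 → q1) ∧ (q1 ∨ q4)) ∨ ((q1 → q2) → (q2 ↔ ¬q1))): β-rule — branch into ((q1 → q1) ∧ (q1 ∨ q4))  //  ((q1 → q2) → (q2 ↔ ¬q1)).
      branch 1.1 (add ((q1 → q1) ∧ (q1 ∨ q4))):
        ((q1 → q1) ∧ (q1 ∨ q4)): α-rule — add (q1 → q1), (q1 ∨ q4).
        (q1 → q1): β-rule — branch into ¬q1  //  q1.
          branch 1.1.1 (add ¬q1):
            (q1 ∨ q4): β-rule — branch into q1  //  q4.
              branch 1.1.1.1 (add q1):
                × closes — contains both q1 and ¬q1.
              branch 1.1.1.2 (add q4):
                ○ open, literals {q1=false, q4=true}.
          branch 1.1.2 (add q1):
            (q1 ∨ q4): β-rule — branch into q1  //  q4.
              branch 1.1.2.1 (add q1):
                ○ open, literals {q1=true}.
              branch 1.1.2.2 (add q4):
                ○ open, literals {q1=true, q4=true}.
      branch 1.2 (add ((q1 → q2) → (q2 ↔ ¬q1))):
        ((q1 → q2) → (q2 ↔ ¬q1)): β-rule — branch into ¬(q1 → q2)  //  (q2 ↔ ¬q1).
          branch 1.2.1 (add ¬(q1 → q2)):
            ¬(q1 → q2): α-rule — add q1, ¬q2.
            ○ open, literals {q1=true, q2=false}.
          branch 1.2.2 (add (q2 ↔ ¬q1)):
            (q2 ↔ ¬q1): β-rule — branch into q2, ¬q1  //  ¬q2, ¬¬q1.
              branch 1.2.2.1 (add q2, ¬q1):
                ○ open, literals {q1=false, q2=true}.
              branch 1.2.2.2 (add ¬q2, ¬¬q1):
                ○ open, literals {q1=true, q2=false}.
  branch 2 (add (q3 → (¬q4 ↔ q1))):
    (q3 → (¬q4 ↔ q1)): β-rule — branch into ¬q3  //  (¬q4 ↔ q1).
      branch 2.1 (add ¬q3):
        ○ open, literals {q3=false}.
      branch 2.2 (add (¬q4 ↔ q1)):
        (¬q4 ↔ q1): β-rule — branch into ¬q4, q1  //  ¬¬q4, ¬q1.
          branch 2.2.1 (add ¬q4, q1):
            ○ open, literals {q1=true, q4=false}.
          branch 2.2.2 (add ¬¬q4, ¬q1):
            ○ open, literals {q1=false, q4=true}.
1 branch closed, 9 open.
Each open branch fixes some atoms; the unmentioned ones are free. Counting distinct full assignments: branch {q1=false, q4=true} (q2, q3) contributes 4 new; branch {q1=true} (q2, q3, q4) contributes 8 new; branch {q1=true, q4=true} (q2, q3) contributes 0 new; branch {q1=true, q2=false} (q3, q4) contributes 0 new; branch {q1=false, q2=true} (q3, q4) contributes 2 new; branch {q1=true, q2=false} (q3, q4) contributes 0 new; branch {q3=false} (q1, q2, q4) contributes 1 new; branch {q1=true, q4=false} (q2, q3) contributes 0 new; branch {q1=false, q4=true} (q2, q3) contributes 0 new. Total: 15.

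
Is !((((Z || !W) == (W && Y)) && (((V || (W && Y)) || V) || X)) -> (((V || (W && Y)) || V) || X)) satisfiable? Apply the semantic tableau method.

Unsatisfiable

Initial set: {T !((((Z || !W) == (W && Y)) && (((V || (W && Y)) || V) || X)) -> (((V || (W && Y)) || V) || X))}.
T !((((Z || !W) == (W && Y)) && (((V || (W && Y)) || V) || X)) -> (((V || (W && Y)) || V) || X)): α-rule — add T (((Z || !W) == (W && Y)) && (((V || (W && Y)) || V) || X)), F (((V || (W && Y)) || V) || X).
T (((Z || !W) == (W && Y)) && (((V || (W && Y)) || V) || X)): α-rule — add T ((Z || !W) == (W && Y)), T (((V || (W && Y)) || V) || X).
F (((V || (W && Y)) || V) || X): α-rule — add F ((V || (W && Y)) || V), F X.
F ((V || (W && Y)) || V): α-rule — add F (V || (W && Y)), F V.
F (V || (W && Y)): α-rule — add F V, F (W && Y).
T ((Z || !W) == (W && Y)): β-rule — branch into T (Z || !W), T (W && Y)  //  F (Z || !W), F (W && Y).
  branch 1 (add T (Z || !W), T (W && Y)):
    T (W && Y): α-rule — add T W, T Y.
    T (((V || (W && Y)) || V) || X): β-rule — branch into T ((V || (W && Y)) || V)  //  T X.
      branch 1.1 (add T ((V || (W && Y)) || V)):
        F (W && Y): β-rule — branch into F W  //  F Y.
          branch 1.1.1 (add F W):
            × closes — contains both W and !W.
          branch 1.1.2 (add F Y):
            × closes — contains both Y and !Y.
      branch 1.2 (add T X):
        × closes — contains both X and !X.
  branch 2 (add F (Z || !W), F (W && Y)):
    F (Z || !W): α-rule — add F Z, F !W.
    T (((V || (W && Y)) || V) || X): β-rule — branch into T ((V || (W && Y)) || V)  //  T X.
      branch 2.1 (add T ((V || (W && Y)) || V)):
        F (W && Y): β-rule — branch into F W  //  F Y.
          branch 2.1.1 (add F W):
            × closes — contains both W and !W.
          branch 2.1.2 (add F Y):
            F (W && Y): β-rule — branch into F W  //  F Y.
              branch 2.1.2.1 (add F W):
                × closes — contains both W and !W.
              branch 2.1.2.2 (add F Y):
                T ((V || (W && Y)) || V): β-rule — branch into T (V || (W && Y))  //  T V.
                  branch 2.1.2.2.1 (add T (V || (W && Y))):
                    T (V || (W && Y)): β-rule — branch into T V  //  T (W && Y).
                      branch 2.1.2.2.1.1 (add T V):
                        × closes — contains both V and !V.
                      branch 2.1.2.2.1.2 (add T (W && Y)):
                        T (W && Y): α-rule — add T W, T Y.
                        × closes — contains both Y and !Y.
                  branch 2.1.2.2.2 (add T V):
                    × closes — contains both V and !V.
      branch 2.2 (add T X):
        × closes — contains both X and !X.
All 9 branches close.
Every branch closed; the formula is unsatisfiable.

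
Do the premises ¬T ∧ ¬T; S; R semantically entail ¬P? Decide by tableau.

Initial set: {(¬T ∧ ¬T); S; R; ¬¬P}.
(¬T ∧ ¬T): α-rule — add ¬T, ¬T.
○ open, literals {P=1, R=1, S=1, T=0}.
0 branches closed, 1 open.
An open branch gives a countermodel: P=1, R=1, S=1, T=0 (unmentioned atoms arbitrary); the premises hold there but the conclusion fails.

No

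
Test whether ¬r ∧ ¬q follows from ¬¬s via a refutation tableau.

Initial set: {¬¬s; ¬(¬r ∧ ¬q)}.
¬¬s: drop double negation, giving s.
¬(¬r ∧ ¬q): β-rule — branch into ¬¬r  //  ¬¬q.
  branch 1 (add ¬¬r):
    ○ open, literals {r=T, s=T}.
  branch 2 (add ¬¬q):
    ○ open, literals {q=T, s=T}.
0 branches closed, 2 open.
An open branch gives a countermodel: r=T, s=T (unmentioned atoms arbitrary); the premises hold there but the conclusion fails.

No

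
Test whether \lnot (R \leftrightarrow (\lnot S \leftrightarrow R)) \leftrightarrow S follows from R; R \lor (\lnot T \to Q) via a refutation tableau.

Yes

Initial set: {R; (R \lor (\lnot T \to Q)); \lnot (\lnot (R \leftrightarrow (\lnot S \leftrightarrow R)) \leftrightarrow S)}.
(R \lor (\lnot T \to Q)): β-rule — branch into R  //  (\lnot T \to Q).
  branch 1 (add R):
    \lnot (\lnot (R \leftrightarrow (\lnot S \leftrightarrow R)) \leftrightarrow S): β-rule — branch into \lnot (R \leftrightarrow (\lnot S \leftrightarrow R)), \lnot S  //  \lnot \lnot (R \leftrightarrow (\lnot S \leftrightarrow R)), S.
      branch 1.1 (add \lnot (R \leftrightarrow (\lnot S \leftrightarrow R)), \lnot S):
        \lnot (R \leftrightarrow (\lnot S \leftrightarrow R)): β-rule — branch into R, \lnot (\lnot S \leftrightarrow R)  //  \lnot R, (\lnot S \leftrightarrow R).
          branch 1.1.1 (add R, \lnot (\lnot S \leftrightarrow R)):
            \lnot (\lnot S \leftrightarrow R): β-rule — branch into \lnot S, \lnot R  //  \lnot \lnot S, R.
              branch 1.1.1.1 (add \lnot S, \lnot R):
                × closes — contains both R and \lnot R.
              branch 1.1.1.2 (add \lnot \lnot S, R):
                × closes — contains both S and \lnot S.
          branch 1.1.2 (add \lnot R, (\lnot S \leftrightarrow R)):
            × closes — contains both R and \lnot R.
      branch 1.2 (add \lnot \lnot (R \leftrightarrow (\lnot S \leftrightarrow R)), S):
        \lnot \lnot (R \leftrightarrow (\lnot S \leftrightarrow R)): β-rule — branch into R, (\lnot S \leftrightarrow R)  //  \lnot R, \lnot (\lnot S \leftrightarrow R).
          branch 1.2.1 (add R, (\lnot S \leftrightarrow R)):
            (\lnot S \leftrightarrow R): β-rule — branch into \lnot S, R  //  \lnot \lnot S, \lnot R.
              branch 1.2.1.1 (add \lnot S, R):
                × closes — contains both S and \lnot S.
              branch 1.2.1.2 (add \lnot \lnot S, \lnot R):
                × closes — contains both R and \lnot R.
          branch 1.2.2 (add \lnot R, \lnot (\lnot S \leftrightarrow R)):
            × closes — contains both R and \lnot R.
  branch 2 (add (\lnot T \to Q)):
    \lnot (\lnot (R \leftrightarrow (\lnot S \leftrightarrow R)) \leftrightarrow S): β-rule — branch into \lnot (R \leftrightarrow (\lnot S \leftrightarrow R)), \lnot S  //  \lnot \lnot (R \leftrightarrow (\lnot S \leftrightarrow R)), S.
      branch 2.1 (add \lnot (R \leftrightarrow (\lnot S \leftrightarrow R)), \lnot S):
        (\lnot T \to Q): β-rule — branch into \lnot \lnot T  //  Q.
          branch 2.1.1 (add \lnot \lnot T):
            \lnot (R \leftrightarrow (\lnot S \leftrightarrow R)): β-rule — branch into R, \lnot (\lnot S \leftrightarrow R)  //  \lnot R, (\lnot S \leftrightarrow R).
              branch 2.1.1.1 (add R, \lnot (\lnot S \leftrightarrow R)):
                \lnot (\lnot S \leftrightarrow R): β-rule — branch into \lnot S, \lnot R  //  \lnot \lnot S, R.
                  branch 2.1.1.1.1 (add \lnot S, \lnot R):
                    × closes — contains both R and \lnot R.
                  branch 2.1.1.1.2 (add \lnot \lnot S, R):
                    × closes — contains both S and \lnot S.
              branch 2.1.1.2 (add \lnot R, (\lnot S \leftrightarrow R)):
                × closes — contains both R and \lnot R.
          branch 2.1.2 (add Q):
            \lnot (R \leftrightarrow (\lnot S \leftrightarrow R)): β-rule — branch into R, \lnot (\lnot S \leftrightarrow R)  //  \lnot R, (\lnot S \leftrightarrow R).
              branch 2.1.2.1 (add R, \lnot (\lnot S \leftrightarrow R)):
                \lnot (\lnot S \leftrightarrow R): β-rule — branch into \lnot S, \lnot R  //  \lnot \lnot S, R.
                  branch 2.1.2.1.1 (add \lnot S, \lnot R):
                    × closes — contains both R and \lnot R.
                  branch 2.1.2.1.2 (add \lnot \lnot S, R):
                    × closes — contains both S and \lnot S.
              branch 2.1.2.2 (add \lnot R, (\lnot S \leftrightarrow R)):
                × closes — contains both R and \lnot R.
      branch 2.2 (add \lnot \lnot (R \leftrightarrow (\lnot S \leftrightarrow R)), S):
        (\lnot T \to Q): β-rule — branch into \lnot \lnot T  //  Q.
          branch 2.2.1 (add \lnot \lnot T):
            \lnot \lnot (R \leftrightarrow (\lnot S \leftrightarrow R)): β-rule — branch into R, (\lnot S \leftrightarrow R)  //  \lnot R, \lnot (\lnot S \leftrightarrow R).
              branch 2.2.1.1 (add R, (\lnot S \leftrightarrow R)):
                (\lnot S \leftrightarrow R): β-rule — branch into \lnot S, R  //  \lnot \lnot S, \lnot R.
                  branch 2.2.1.1.1 (add \lnot S, R):
                    × closes — contains both S and \lnot S.
                  branch 2.2.1.1.2 (add \lnot \lnot S, \lnot R):
                    × closes — contains both R and \lnot R.
              branch 2.2.1.2 (add \lnot R, \lnot (\lnot S \leftrightarrow R)):
                × closes — contains both R and \lnot R.
          branch 2.2.2 (add Q):
            \lnot \lnot (R \leftrightarrow (\lnot S \leftrightarrow R)): β-rule — branch into R, (\lnot S \leftrightarrow R)  //  \lnot R, \lnot (\lnot S \leftrightarrow R).
              branch 2.2.2.1 (add R, (\lnot S \leftrightarrow R)):
                (\lnot S \leftrightarrow R): β-rule — branch into \lnot S, R  //  \lnot \lnot S, \lnot R.
                  branch 2.2.2.1.1 (add \lnot S, R):
                    × closes — contains both S and \lnot S.
                  branch 2.2.2.1.2 (add \lnot \lnot S, \lnot R):
                    × closes — contains both R and \lnot R.
              branch 2.2.2.2 (add \lnot R, \lnot (\lnot S \leftrightarrow R)):
                × closes — contains both R and \lnot R.
All 18 branches close.
Every branch closed, so the premises entail the conclusion.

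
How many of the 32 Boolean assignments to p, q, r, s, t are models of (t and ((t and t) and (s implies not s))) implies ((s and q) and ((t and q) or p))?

24

Initial set: {((t and ((t and t) and (s implies not s))) implies ((s and q) and ((t and q) or p)))}.
((t and ((t and t) and (s implies not s))) implies ((s and q) and ((t and q) or p))): β-rule — branch into not (t and ((t and t) and (s implies not s)))  //  ((s and q) and ((t and q) or p)).
  branch 1 (add not (t and ((t and t) and (s implies not s)))):
    not (t and ((t and t) and (s implies not s))): β-rule — branch into not t  //  not ((t and t) and (s implies not s)).
      branch 1.1 (add not t):
        ○ open, literals {t=0}.
      branch 1.2 (add not ((t and t) and (s implies not s))):
        not ((t and t) and (s implies not s)): β-rule — branch into not (t and t)  //  not (s implies not s).
          branch 1.2.1 (add not (t and t)):
            not (t and t): β-rule — branch into not t  //  not t.
              branch 1.2.1.1 (add not t):
                ○ open, literals {t=0}.
              branch 1.2.1.2 (add not t):
                ○ open, literals {t=0}.
          branch 1.2.2 (add not (s implies not s)):
            not (s implies not s): α-rule — add s, not not s.
            ○ open, literals {s=1}.
  branch 2 (add ((s and q) and ((t and q) or p))):
    ((s and q) and ((t and q) or p)): α-rule — add (s and q), ((t and q) or p).
    (s and q): α-rule — add s, q.
    ((t and q) or p): β-rule — branch into (t and q)  //  p.
      branch 2.1 (add (t and q)):
        (t and q): α-rule — add t, q.
        ○ open, literals {q=1, s=1, t=1}.
      branch 2.2 (add p):
        ○ open, literals {p=1, q=1, s=1}.
0 branches closed, 6 open.
Each open branch fixes some atoms; the unmentioned ones are free. Counting distinct full assignments: branch {t=0} (p, q, r, s) contributes 16 new; branch {t=0} (p, q, r, s) contributes 0 new; branch {t=0} (p, q, r, s) contributes 0 new; branch {s=1} (p, q, r, t) contributes 8 new; branch {q=1, s=1, t=1} (p, r) contributes 0 new; branch {p=1, q=1, s=1} (r, t) contributes 0 new. Total: 24.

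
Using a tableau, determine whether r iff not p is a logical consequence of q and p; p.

Initial set: {T (q and p); T p; F (r iff not p)}.
T (q and p): α-rule — add T q, T p.
F (r iff not p): β-rule — branch into T r, F not p  //  F r, T not p.
  branch 1 (add T r, F not p):
    ○ open, literals {p=1, q=1, r=1}.
  branch 2 (add F r, T not p):
    × closes — contains both p and not p.
1 branch closed, 1 open.
An open branch gives a countermodel: p=1, q=1, r=1 (unmentioned atoms arbitrary); the premises hold there but the conclusion fails.

No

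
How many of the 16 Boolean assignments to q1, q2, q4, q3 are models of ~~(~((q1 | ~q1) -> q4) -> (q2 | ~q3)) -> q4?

Initial set: {(~~(~((q1 | ~q1) -> q4) -> (q2 | ~q3)) -> q4)}.
(~~(~((q1 | ~q1) -> q4) -> (q2 | ~q3)) -> q4): β-rule — branch into ~~~(~((q1 | ~q1) -> q4) -> (q2 | ~q3))  //  q4.
  branch 1 (add ~~~(~((q1 | ~q1) -> q4) -> (q2 | ~q3))):
    ~~~(~((q1 | ~q1) -> q4) -> (q2 | ~q3)): drop double negation, giving ~(~((q1 | ~q1) -> q4) -> (q2 | ~q3)).
    ~(~((q1 | ~q1) -> q4) -> (q2 | ~q3)): α-rule — add ~((q1 | ~q1) -> q4), ~(q2 | ~q3).
    ~((q1 | ~q1) -> q4): α-rule — add (q1 | ~q1), ~q4.
    ~(q2 | ~q3): α-rule — add ~q2, ~~q3.
    (q1 | ~q1): β-rule — branch into q1  //  ~q1.
      branch 1.1 (add q1):
        ○ open, literals {q1=T, q2=F, q3=T, q4=F}.
      branch 1.2 (add ~q1):
        ○ open, literals {q1=F, q2=F, q3=T, q4=F}.
  branch 2 (add q4):
    ○ open, literals {q4=T}.
0 branches closed, 3 open.
Each open branch fixes some atoms; the unmentioned ones are free. Counting distinct full assignments: branch {q1=T, q2=F, q3=T, q4=F} (none free) contributes 1 new; branch {q1=F, q2=F, q3=T, q4=F} (none free) contributes 1 new; branch {q4=T} (q1, q2, q3) contributes 8 new. Total: 10.

10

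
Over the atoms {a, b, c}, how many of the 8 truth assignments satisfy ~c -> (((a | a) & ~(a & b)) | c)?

5

Initial set: {(~c -> (((a | a) & ~(a & b)) | c))}.
(~c -> (((a | a) & ~(a & b)) | c)): β-rule — branch into ~~c  //  (((a | a) & ~(a & b)) | c).
  branch 1 (add ~~c):
    ○ open, literals {c=true}.
  branch 2 (add (((a | a) & ~(a & b)) | c)):
    (((a | a) & ~(a & b)) | c): β-rule — branch into ((a | a) & ~(a & b))  //  c.
      branch 2.1 (add ((a | a) & ~(a & b))):
        ((a | a) & ~(a & b)): α-rule — add (a | a), ~(a & b).
        (a | a): β-rule — branch into a  //  a.
          branch 2.1.1 (add a):
            ~(a & b): β-rule — branch into ~a  //  ~b.
              branch 2.1.1.1 (add ~a):
                × closes — contains both a and ~a.
              branch 2.1.1.2 (add ~b):
                ○ open, literals {a=true, b=false}.
          branch 2.1.2 (add a):
            ~(a & b): β-rule — branch into ~a  //  ~b.
              branch 2.1.2.1 (add ~a):
                × closes — contains both a and ~a.
              branch 2.1.2.2 (add ~b):
                ○ open, literals {a=true, b=false}.
      branch 2.2 (add c):
        ○ open, literals {c=true}.
2 branches closed, 4 open.
Each open branch fixes some atoms; the unmentioned ones are free. Counting distinct full assignments: branch {c=true} (a, b) contributes 4 new; branch {a=true, b=false} (c) contributes 1 new; branch {a=true, b=false} (c) contributes 0 new; branch {c=true} (a, b) contributes 0 new. Total: 5.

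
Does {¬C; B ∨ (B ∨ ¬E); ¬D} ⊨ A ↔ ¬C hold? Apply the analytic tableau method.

No

Initial set: {¬C; (B ∨ (B ∨ ¬E)); ¬D; ¬(A ↔ ¬C)}.
(B ∨ (B ∨ ¬E)): β-rule — branch into B  //  (B ∨ ¬E).
  branch 1 (add B):
    ¬(A ↔ ¬C): β-rule — branch into A, ¬¬C  //  ¬A, ¬C.
      branch 1.1 (add A, ¬¬C):
        × closes — contains both C and ¬C.
      branch 1.2 (add ¬A, ¬C):
        ○ open, literals {A=false, B=true, C=false, D=false}.
  branch 2 (add (B ∨ ¬E)):
    ¬(A ↔ ¬C): β-rule — branch into A, ¬¬C  //  ¬A, ¬C.
      branch 2.1 (add A, ¬¬C):
        × closes — contains both C and ¬C.
      branch 2.2 (add ¬A, ¬C):
        (B ∨ ¬E): β-rule — branch into B  //  ¬E.
          branch 2.2.1 (add B):
            ○ open, literals {A=false, B=true, C=false, D=false}.
          branch 2.2.2 (add ¬E):
            ○ open, literals {A=false, C=false, D=false, E=false}.
2 branches closed, 3 open.
An open branch gives a countermodel: A=false, B=true, C=false, D=false (unmentioned atoms arbitrary); the premises hold there but the conclusion fails.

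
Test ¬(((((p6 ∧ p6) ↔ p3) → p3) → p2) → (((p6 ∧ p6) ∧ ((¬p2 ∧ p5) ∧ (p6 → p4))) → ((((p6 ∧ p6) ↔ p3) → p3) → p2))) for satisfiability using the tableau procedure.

Initial set: {T ¬(((((p6 ∧ p6) ↔ p3) → p3) → p2) → (((p6 ∧ p6) ∧ ((¬p2 ∧ p5) ∧ (p6 → p4))) → ((((p6 ∧ p6) ↔ p3) → p3) → p2)))}.
T ¬(((((p6 ∧ p6) ↔ p3) → p3) → p2) → (((p6 ∧ p6) ∧ ((¬p2 ∧ p5) ∧ (p6 → p4))) → ((((p6 ∧ p6) ↔ p3) → p3) → p2))): α-rule — add T ((((p6 ∧ p6) ↔ p3) → p3) → p2), F (((p6 ∧ p6) ∧ ((¬p2 ∧ p5) ∧ (p6 → p4))) → ((((p6 ∧ p6) ↔ p3) → p3) → p2)).
F (((p6 ∧ p6) ∧ ((¬p2 ∧ p5) ∧ (p6 → p4))) → ((((p6 ∧ p6) ↔ p3) → p3) → p2)): α-rule — add T ((p6 ∧ p6) ∧ ((¬p2 ∧ p5) ∧ (p6 → p4))), F ((((p6 ∧ p6) ↔ p3) → p3) → p2).
T ((p6 ∧ p6) ∧ ((¬p2 ∧ p5) ∧ (p6 → p4))): α-rule — add T (p6 ∧ p6), T ((¬p2 ∧ p5) ∧ (p6 → p4)).
F ((((p6 ∧ p6) ↔ p3) → p3) → p2): α-rule — add T (((p6 ∧ p6) ↔ p3) → p3), F p2.
T (p6 ∧ p6): α-rule — add T p6, T p6.
T ((¬p2 ∧ p5) ∧ (p6 → p4)): α-rule — add T (¬p2 ∧ p5), T (p6 → p4).
T (¬p2 ∧ p5): α-rule — add T ¬p2, T p5.
T ((((p6 ∧ p6) ↔ p3) → p3) → p2): β-rule — branch into F (((p6 ∧ p6) ↔ p3) → p3)  //  T p2.
  branch 1 (add F (((p6 ∧ p6) ↔ p3) → p3)):
    F (((p6 ∧ p6) ↔ p3) → p3): α-rule — add T ((p6 ∧ p6) ↔ p3), F p3.
    T (((p6 ∧ p6) ↔ p3) → p3): β-rule — branch into F ((p6 ∧ p6) ↔ p3)  //  T p3.
      branch 1.1 (add F ((p6 ∧ p6) ↔ p3)):
        T (p6 → p4): β-rule — branch into F p6  //  T p4.
          branch 1.1.1 (add F p6):
            × closes — contains both p6 and ¬p6.
          branch 1.1.2 (add T p4):
            T ((p6 ∧ p6) ↔ p3): β-rule — branch into T (p6 ∧ p6), T p3  //  F (p6 ∧ p6), F p3.
              branch 1.1.2.1 (add T (p6 ∧ p6), T p3):
                × closes — contains both p3 and ¬p3.
              branch 1.1.2.2 (add F (p6 ∧ p6), F p3):
                F ((p6 ∧ p6) ↔ p3): β-rule — branch into T (p6 ∧ p6), F p3  //  F (p6 ∧ p6), T p3.
                  branch 1.1.2.2.1 (add T (p6 ∧ p6), F p3):
                    T (p6 ∧ p6): α-rule — add T p6, T p6.
                    F (p6 ∧ p6): β-rule — branch into F p6  //  F p6.
                      branch 1.1.2.2.1.1 (add F p6):
                        × closes — contains both p6 and ¬p6.
                      branch 1.1.2.2.1.2 (add F p6):
                        × closes — contains both p6 and ¬p6.
                  branch 1.1.2.2.2 (add F (p6 ∧ p6), T p3):
                    × closes — contains both p3 and ¬p3.
      branch 1.2 (add T p3):
        × closes — contains both p3 and ¬p3.
  branch 2 (add T p2):
    × closes — contains both p2 and ¬p2.
All 7 branches close.
Every branch closed; the formula is unsatisfiable.

Unsatisfiable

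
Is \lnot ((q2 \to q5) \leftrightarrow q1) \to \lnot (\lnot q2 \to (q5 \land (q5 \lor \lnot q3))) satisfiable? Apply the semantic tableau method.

Initial set: {(\lnot ((q2 \to q5) \leftrightarrow q1) \to \lnot (\lnot q2 \to (q5 \land (q5 \lor \lnot q3))))}.
(\lnot ((q2 \to q5) \leftrightarrow q1) \to \lnot (\lnot q2 \to (q5 \land (q5 \lor \lnot q3)))): β-rule — branch into \lnot \lnot ((q2 \to q5) \leftrightarrow q1)  //  \lnot (\lnot q2 \to (q5 \land (q5 \lor \lnot q3))).
  branch 1 (add \lnot \lnot ((q2 \to q5) \leftrightarrow q1)):
    \lnot \lnot ((q2 \to q5) \leftrightarrow q1): β-rule — branch into (q2 \to q5), q1  //  \lnot (q2 \to q5), \lnot q1.
      branch 1.1 (add (q2 \to q5), q1):
        (q2 \to q5): β-rule — branch into \lnot q2  //  q5.
          branch 1.1.1 (add \lnot q2):
            ○ open, literals {q1=true, q2=false}.
          branch 1.1.2 (add q5):
            ○ open, literals {q1=true, q5=true}.
      branch 1.2 (add \lnot (q2 \to q5), \lnot q1):
        \lnot (q2 \to q5): α-rule — add q2, \lnot q5.
        ○ open, literals {q1=false, q2=true, q5=false}.
  branch 2 (add \lnot (\lnot q2 \to (q5 \land (q5 \lor \lnot q3)))):
    \lnot (\lnot q2 \to (q5 \land (q5 \lor \lnot q3))): α-rule — add \lnot q2, \lnot (q5 \land (q5 \lor \lnot q3)).
    \lnot (q5 \land (q5 \lor \lnot q3)): β-rule — branch into \lnot q5  //  \lnot (q5 \lor \lnot q3).
      branch 2.1 (add \lnot q5):
        ○ open, literals {q2=false, q5=false}.
      branch 2.2 (add \lnot (q5 \lor \lnot q3)):
        \lnot (q5 \lor \lnot q3): α-rule — add \lnot q5, \lnot \lnot q3.
        ○ open, literals {q2=false, q3=true, q5=false}.
0 branches closed, 5 open.
An open branch gives a satisfying assignment: q1=true, q2=false.

Satisfiable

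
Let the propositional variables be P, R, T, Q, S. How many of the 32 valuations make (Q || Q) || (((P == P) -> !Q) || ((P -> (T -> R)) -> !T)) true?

Initial set: {((Q || Q) || (((P == P) -> !Q) || ((P -> (T -> R)) -> !T)))}.
((Q || Q) || (((P == P) -> !Q) || ((P -> (T -> R)) -> !T))): β-rule — branch into (Q || Q)  //  (((P == P) -> !Q) || ((P -> (T -> R)) -> !T)).
  branch 1 (add (Q || Q)):
    (Q || Q): β-rule — branch into Q  //  Q.
      branch 1.1 (add Q):
        ○ open, literals {Q=T}.
      branch 1.2 (add Q):
        ○ open, literals {Q=T}.
  branch 2 (add (((P == P) -> !Q) || ((P -> (T -> R)) -> !T))):
    (((P == P) -> !Q) || ((P -> (T -> R)) -> !T)): β-rule — branch into ((P == P) -> !Q)  //  ((P -> (T -> R)) -> !T).
      branch 2.1 (add ((P == P) -> !Q)):
        ((P == P) -> !Q): β-rule — branch into !(P == P)  //  !Q.
          branch 2.1.1 (add !(P == P)):
            !(P == P): β-rule — branch into P, !P  //  !P, P.
              branch 2.1.1.1 (add P, !P):
                × closes — contains both P and !P.
              branch 2.1.1.2 (add !P, P):
                × closes — contains both P and !P.
          branch 2.1.2 (add !Q):
            ○ open, literals {Q=F}.
      branch 2.2 (add ((P -> (T -> R)) -> !T)):
        ((P -> (T -> R)) -> !T): β-rule — branch into !(P -> (T -> R))  //  !T.
          branch 2.2.1 (add !(P -> (T -> R))):
            !(P -> (T -> R)): α-rule — add P, !(T -> R).
            !(T -> R): α-rule — add T, !R.
            ○ open, literals {P=T, R=F, T=T}.
          branch 2.2.2 (add !T):
            ○ open, literals {T=F}.
2 branches closed, 5 open.
Each open branch fixes some atoms; the unmentioned ones are free. Counting distinct full assignments: branch {Q=T} (P, R, T, S) contributes 16 new; branch {Q=T} (P, R, T, S) contributes 0 new; branch {Q=F} (P, R, T, S) contributes 16 new; branch {P=T, R=F, T=T} (Q, S) contributes 0 new; branch {T=F} (P, R, Q, S) contributes 0 new. Total: 32.

32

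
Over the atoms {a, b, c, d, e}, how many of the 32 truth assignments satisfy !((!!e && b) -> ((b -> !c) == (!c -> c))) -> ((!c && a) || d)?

Initial set: {(!((!!e && b) -> ((b -> !c) == (!c -> c))) -> ((!c && a) || d))}.
(!((!!e && b) -> ((b -> !c) == (!c -> c))) -> ((!c && a) || d)): β-rule — branch into !!((!!e && b) -> ((b -> !c) == (!c -> c)))  //  ((!c && a) || d).
  branch 1 (add !!((!!e && b) -> ((b -> !c) == (!c -> c)))):
    !!((!!e && b) -> ((b -> !c) == (!c -> c))): β-rule — branch into !(!!e && b)  //  ((b -> !c) == (!c -> c)).
      branch 1.1 (add !(!!e && b)):
        !(!!e && b): β-rule — branch into !!!e  //  !b.
          branch 1.1.1 (add !!!e):
            !!!e: drop double negation, giving !e.
            ○ open, literals {e=F}.
          branch 1.1.2 (add !b):
            ○ open, literals {b=F}.
      branch 1.2 (add ((b -> !c) == (!c -> c))):
        ((b -> !c) == (!c -> c)): β-rule — branch into (b -> !c), (!c -> c)  //  !(b -> !c), !(!c -> c).
          branch 1.2.1 (add (b -> !c), (!c -> c)):
            (b -> !c): β-rule — branch into !b  //  !c.
              branch 1.2.1.1 (add !b):
                (!c -> c): β-rule — branch into !!c  //  c.
                  branch 1.2.1.1.1 (add !!c):
                    ○ open, literals {b=F, c=T}.
                  branch 1.2.1.1.2 (add c):
                    ○ open, literals {b=F, c=T}.
              branch 1.2.1.2 (add !c):
                (!c -> c): β-rule — branch into !!c  //  c.
                  branch 1.2.1.2.1 (add !!c):
                    × closes — contains both c and !c.
                  branch 1.2.1.2.2 (add c):
                    × closes — contains both c and !c.
          branch 1.2.2 (add !(b -> !c), !(!c -> c)):
            !(b -> !c): α-rule — add b, !!c.
            !(!c -> c): α-rule — add !c, !c.
            × closes — contains both c and !c.
  branch 2 (add ((!c && a) || d)):
    ((!c && a) || d): β-rule — branch into (!c && a)  //  d.
      branch 2.1 (add (!c && a)):
        (!c && a): α-rule — add !c, a.
        ○ open, literals {a=T, c=F}.
      branch 2.2 (add d):
        ○ open, literals {d=T}.
3 branches closed, 6 open.
Each open branch fixes some atoms; the unmentioned ones are free. Counting distinct full assignments: branch {e=F} (a, b, c, d) contributes 16 new; branch {b=F} (a, c, d, e) contributes 8 new; branch {b=F, c=T} (a, d, e) contributes 0 new; branch {b=F, c=T} (a, d, e) contributes 0 new; branch {a=T, c=F} (b, d, e) contributes 2 new; branch {d=T} (a, b, c, e) contributes 3 new. Total: 29.

29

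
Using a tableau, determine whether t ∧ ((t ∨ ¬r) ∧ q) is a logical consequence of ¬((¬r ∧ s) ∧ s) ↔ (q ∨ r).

Initial set: {(¬((¬r ∧ s) ∧ s) ↔ (q ∨ r)); ¬(t ∧ ((t ∨ ¬r) ∧ q))}.
(¬((¬r ∧ s) ∧ s) ↔ (q ∨ r)): β-rule — branch into ¬((¬r ∧ s) ∧ s), (q ∨ r)  //  ¬¬((¬r ∧ s) ∧ s), ¬(q ∨ r).
  branch 1 (add ¬((¬r ∧ s) ∧ s), (q ∨ r)):
    ¬(t ∧ ((t ∨ ¬r) ∧ q)): β-rule — branch into ¬t  //  ¬((t ∨ ¬r) ∧ q).
      branch 1.1 (add ¬t):
        ¬((¬r ∧ s) ∧ s): β-rule — branch into ¬(¬r ∧ s)  //  ¬s.
          branch 1.1.1 (add ¬(¬r ∧ s)):
            (q ∨ r): β-rule — branch into q  //  r.
              branch 1.1.1.1 (add q):
                ¬(¬r ∧ s): β-rule — branch into ¬¬r  //  ¬s.
                  branch 1.1.1.1.1 (add ¬¬r):
                    ○ open, literals {q=1, r=1, t=0}.
                  branch 1.1.1.1.2 (add ¬s):
                    ○ open, literals {q=1, s=0, t=0}.
              branch 1.1.1.2 (add r):
                ¬(¬r ∧ s): β-rule — branch into ¬¬r  //  ¬s.
                  branch 1.1.1.2.1 (add ¬¬r):
                    ○ open, literals {r=1, t=0}.
                  branch 1.1.1.2.2 (add ¬s):
                    ○ open, literals {r=1, s=0, t=0}.
          branch 1.1.2 (add ¬s):
            (q ∨ r): β-rule — branch into q  //  r.
              branch 1.1.2.1 (add q):
                ○ open, literals {q=1, s=0, t=0}.
              branch 1.1.2.2 (add r):
                ○ open, literals {r=1, s=0, t=0}.
      branch 1.2 (add ¬((t ∨ ¬r) ∧ q)):
        ¬((¬r ∧ s) ∧ s): β-rule — branch into ¬(¬r ∧ s)  //  ¬s.
          branch 1.2.1 (add ¬(¬r ∧ s)):
            (q ∨ r): β-rule — branch into q  //  r.
              branch 1.2.1.1 (add q):
                ¬((t ∨ ¬r) ∧ q): β-rule — branch into ¬(t ∨ ¬r)  //  ¬q.
                  branch 1.2.1.1.1 (add ¬(t ∨ ¬r)):
                    ¬(t ∨ ¬r): α-rule — add ¬t, ¬¬r.
                    ¬(¬r ∧ s): β-rule — branch into ¬¬r  //  ¬s.
                      branch 1.2.1.1.1.1 (add ¬¬r):
                        ○ open, literals {q=1, r=1, t=0}.
                      branch 1.2.1.1.1.2 (add ¬s):
                        ○ open, literals {q=1, r=1, s=0, t=0}.
                  branch 1.2.1.1.2 (add ¬q):
                    × closes — contains both q and ¬q.
              branch 1.2.1.2 (add r):
                ¬((t ∨ ¬r) ∧ q): β-rule — branch into ¬(t ∨ ¬r)  //  ¬q.
                  branch 1.2.1.2.1 (add ¬(t ∨ ¬r)):
                    ¬(t ∨ ¬r): α-rule — add ¬t, ¬¬r.
                    ¬(¬r ∧ s): β-rule — branch into ¬¬r  //  ¬s.
                      branch 1.2.1.2.1.1 (add ¬¬r):
                        ○ open, literals {r=1, t=0}.
                      branch 1.2.1.2.1.2 (add ¬s):
                        ○ open, literals {r=1, s=0, t=0}.
                  branch 1.2.1.2.2 (add ¬q):
                    ¬(¬r ∧ s): β-rule — branch into ¬¬r  //  ¬s.
                      branch 1.2.1.2.2.1 (add ¬¬r):
                        ○ open, literals {q=0, r=1}.
                      branch 1.2.1.2.2.2 (add ¬s):
                        ○ open, literals {q=0, r=1, s=0}.
          branch 1.2.2 (add ¬s):
            (q ∨ r): β-rule — branch into q  //  r.
              branch 1.2.2.1 (add q):
                ¬((t ∨ ¬r) ∧ q): β-rule — branch into ¬(t ∨ ¬r)  //  ¬q.
                  branch 1.2.2.1.1 (add ¬(t ∨ ¬r)):
                    ¬(t ∨ ¬r): α-rule — add ¬t, ¬¬r.
                    ○ open, literals {q=1, r=1, s=0, t=0}.
                  branch 1.2.2.1.2 (add ¬q):
                    × closes — contains both q and ¬q.
              branch 1.2.2.2 (add r):
                ¬((t ∨ ¬r) ∧ q): β-rule — branch into ¬(t ∨ ¬r)  //  ¬q.
                  branch 1.2.2.2.1 (add ¬(t ∨ ¬r)):
                    ¬(t ∨ ¬r): α-rule — add ¬t, ¬¬r.
                    ○ open, literals {r=1, s=0, t=0}.
                  branch 1.2.2.2.2 (add ¬q):
                    ○ open, literals {q=0, r=1, s=0}.
  branch 2 (add ¬¬((¬r ∧ s) ∧ s), ¬(q ∨ r)):
    ¬¬((¬r ∧ s) ∧ s): α-rule — add (¬r ∧ s), s.
    ¬(q ∨ r): α-rule — add ¬q, ¬r.
    (¬r ∧ s): α-rule — add ¬r, s.
    ¬(t ∧ ((t ∨ ¬r) ∧ q)): β-rule — branch into ¬t  //  ¬((t ∨ ¬r) ∧ q).
      branch 2.1 (add ¬t):
        ○ open, literals {q=0, r=0, s=1, t=0}.
      branch 2.2 (add ¬((t ∨ ¬r) ∧ q)):
        ¬((t ∨ ¬r) ∧ q): β-rule — branch into ¬(t ∨ ¬r)  //  ¬q.
          branch 2.2.1 (add ¬(t ∨ ¬r)):
            ¬(t ∨ ¬r): α-rule — add ¬t, ¬¬r.
            × closes — contains both r and ¬r.
          branch 2.2.2 (add ¬q):
            ○ open, literals {q=0, r=0, s=1}.
3 branches closed, 17 open.
An open branch gives a countermodel: q=1, r=1, t=0 (unmentioned atoms arbitrary); the premises hold there but the conclusion fails.

No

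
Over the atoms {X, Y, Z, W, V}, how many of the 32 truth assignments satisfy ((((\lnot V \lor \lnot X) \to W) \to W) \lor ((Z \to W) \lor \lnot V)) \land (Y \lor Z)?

22

Initial set: {(((((\lnot V \lor \lnot X) \to W) \to W) \lor ((Z \to W) \lor \lnot V)) \land (Y \lor Z))}.
(((((\lnot V \lor \lnot X) \to W) \to W) \lor ((Z \to W) \lor \lnot V)) \land (Y \lor Z)): α-rule — add ((((\lnot V \lor \lnot X) \to W) \to W) \lor ((Z \to W) \lor \lnot V)), (Y \lor Z).
((((\lnot V \lor \lnot X) \to W) \to W) \lor ((Z \to W) \lor \lnot V)): β-rule — branch into (((\lnot V \lor \lnot X) \to W) \to W)  //  ((Z \to W) \lor \lnot V).
  branch 1 (add (((\lnot V \lor \lnot X) \to W) \to W)):
    (Y \lor Z): β-rule — branch into Y  //  Z.
      branch 1.1 (add Y):
        (((\lnot V \lor \lnot X) \to W) \to W): β-rule — branch into \lnot ((\lnot V \lor \lnot X) \to W)  //  W.
          branch 1.1.1 (add \lnot ((\lnot V \lor \lnot X) \to W)):
            \lnot ((\lnot V \lor \lnot X) \to W): α-rule — add (\lnot V \lor \lnot X), \lnot W.
            (\lnot V \lor \lnot X): β-rule — branch into \lnot V  //  \lnot X.
              branch 1.1.1.1 (add \lnot V):
                ○ open, literals {V=0, W=0, Y=1}.
              branch 1.1.1.2 (add \lnot X):
                ○ open, literals {W=0, X=0, Y=1}.
          branch 1.1.2 (add W):
            ○ open, literals {W=1, Y=1}.
      branch 1.2 (add Z):
        (((\lnot V \lor \lnot X) \to W) \to W): β-rule — branch into \lnot ((\lnot V \lor \lnot X) \to W)  //  W.
          branch 1.2.1 (add \lnot ((\lnot V \lor \lnot X) \to W)):
            \lnot ((\lnot V \lor \lnot X) \to W): α-rule — add (\lnot V \lor \lnot X), \lnot W.
            (\lnot V \lor \lnot X): β-rule — branch into \lnot V  //  \lnot X.
              branch 1.2.1.1 (add \lnot V):
                ○ open, literals {V=0, W=0, Z=1}.
              branch 1.2.1.2 (add \lnot X):
                ○ open, literals {W=0, X=0, Z=1}.
          branch 1.2.2 (add W):
            ○ open, literals {W=1, Z=1}.
  branch 2 (add ((Z \to W) \lor \lnot V)):
    (Y \lor Z): β-rule — branch into Y  //  Z.
      branch 2.1 (add Y):
        ((Z \to W) \lor \lnot V): β-rule — branch into (Z \to W)  //  \lnot V.
          branch 2.1.1 (add (Z \to W)):
            (Z \to W): β-rule — branch into \lnot Z  //  W.
              branch 2.1.1.1 (add \lnot Z):
                ○ open, literals {Y=1, Z=0}.
              branch 2.1.1.2 (add W):
                ○ open, literals {W=1, Y=1}.
          branch 2.1.2 (add \lnot V):
            ○ open, literals {V=0, Y=1}.
      branch 2.2 (add Z):
        ((Z \to W) \lor \lnot V): β-rule — branch into (Z \to W)  //  \lnot V.
          branch 2.2.1 (add (Z \to W)):
            (Z \to W): β-rule — branch into \lnot Z  //  W.
              branch 2.2.1.1 (add \lnot Z):
                × closes — contains both Z and \lnot Z.
              branch 2.2.1.2 (add W):
                ○ open, literals {W=1, Z=1}.
          branch 2.2.2 (add \lnot V):
            ○ open, literals {V=0, Z=1}.
1 branch closed, 11 open.
Each open branch fixes some atoms; the unmentioned ones are free. Counting distinct full assignments: branch {V=0, W=0, Y=1} (X, Z) contributes 4 new; branch {W=0, X=0, Y=1} (Z, V) contributes 2 new; branch {W=1, Y=1} (X, Z, V) contributes 8 new; branch {V=0, W=0, Z=1} (X, Y) contributes 2 new; branch {W=0, X=0, Z=1} (Y, V) contributes 1 new; branch {W=1, Z=1} (X, Y, V) contributes 4 new; branch {Y=1, Z=0} (X, W, V) contributes 1 new; branch {W=1, Y=1} (X, Z, V) contributes 0 new; branch {V=0, Y=1} (X, Z, W) contributes 0 new; branch {W=1, Z=1} (X, Y, V) contributes 0 new; branch {V=0, Z=1} (X, Y, W) contributes 0 new. Total: 22.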